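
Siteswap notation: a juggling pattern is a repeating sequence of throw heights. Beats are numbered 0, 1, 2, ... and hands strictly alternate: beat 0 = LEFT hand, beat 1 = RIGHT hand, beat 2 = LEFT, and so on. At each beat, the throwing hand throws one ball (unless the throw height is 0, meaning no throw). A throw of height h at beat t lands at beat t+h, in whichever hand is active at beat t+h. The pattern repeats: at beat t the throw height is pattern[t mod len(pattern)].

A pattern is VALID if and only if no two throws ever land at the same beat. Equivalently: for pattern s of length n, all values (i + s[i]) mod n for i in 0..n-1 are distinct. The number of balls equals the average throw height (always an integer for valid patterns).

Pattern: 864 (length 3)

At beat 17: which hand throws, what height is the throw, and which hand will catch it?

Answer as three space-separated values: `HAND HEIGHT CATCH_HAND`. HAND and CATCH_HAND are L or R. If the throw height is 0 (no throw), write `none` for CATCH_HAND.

Beat 17: 17 mod 2 = 1, so hand = R
Throw height = pattern[17 mod 3] = pattern[2] = 4
Lands at beat 17+4=21, 21 mod 2 = 1, so catch hand = R

Answer: R 4 R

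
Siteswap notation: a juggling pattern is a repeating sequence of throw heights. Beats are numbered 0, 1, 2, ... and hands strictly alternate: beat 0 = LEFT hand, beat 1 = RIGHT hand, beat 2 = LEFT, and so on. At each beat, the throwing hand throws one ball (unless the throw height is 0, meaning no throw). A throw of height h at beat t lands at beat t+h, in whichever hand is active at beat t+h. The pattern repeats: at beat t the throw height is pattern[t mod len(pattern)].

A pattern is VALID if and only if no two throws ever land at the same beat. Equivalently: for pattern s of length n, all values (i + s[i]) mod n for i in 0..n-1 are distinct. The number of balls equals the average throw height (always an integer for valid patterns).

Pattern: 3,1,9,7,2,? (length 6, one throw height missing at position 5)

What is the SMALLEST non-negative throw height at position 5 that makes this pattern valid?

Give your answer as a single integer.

Answer: 2

Derivation:
i=0: (0 + 3) mod 6 = 3
i=1: (1 + 1) mod 6 = 2
i=2: (2 + 9) mod 6 = 5
i=3: (3 + 7) mod 6 = 4
i=4: (4 + 2) mod 6 = 0
i=5: s[i]=? (unknown)
Known residues: [0, 2, 3, 4, 5]; need a permutation of 0..5, so missing residue r = 1
Need (5 + s) mod 6 = 1; smallest s = (1 - 5) mod 6 = 2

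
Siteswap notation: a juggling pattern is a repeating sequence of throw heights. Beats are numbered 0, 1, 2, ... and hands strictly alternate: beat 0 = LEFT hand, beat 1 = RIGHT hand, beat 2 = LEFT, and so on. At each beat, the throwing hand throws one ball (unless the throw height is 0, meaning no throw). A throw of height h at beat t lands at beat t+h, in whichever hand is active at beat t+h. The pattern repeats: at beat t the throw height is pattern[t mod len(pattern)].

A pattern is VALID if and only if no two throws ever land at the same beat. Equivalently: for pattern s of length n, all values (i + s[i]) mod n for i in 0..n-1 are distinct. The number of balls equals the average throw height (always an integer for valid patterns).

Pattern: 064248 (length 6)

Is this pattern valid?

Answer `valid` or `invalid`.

i=0: (i + s[i]) mod n = (0 + 0) mod 6 = 0
i=1: (i + s[i]) mod n = (1 + 6) mod 6 = 1
i=2: (i + s[i]) mod n = (2 + 4) mod 6 = 0
i=3: (i + s[i]) mod n = (3 + 2) mod 6 = 5
i=4: (i + s[i]) mod n = (4 + 4) mod 6 = 2
i=5: (i + s[i]) mod n = (5 + 8) mod 6 = 1
Residues: [0, 1, 0, 5, 2, 1], distinct: False

Answer: invalid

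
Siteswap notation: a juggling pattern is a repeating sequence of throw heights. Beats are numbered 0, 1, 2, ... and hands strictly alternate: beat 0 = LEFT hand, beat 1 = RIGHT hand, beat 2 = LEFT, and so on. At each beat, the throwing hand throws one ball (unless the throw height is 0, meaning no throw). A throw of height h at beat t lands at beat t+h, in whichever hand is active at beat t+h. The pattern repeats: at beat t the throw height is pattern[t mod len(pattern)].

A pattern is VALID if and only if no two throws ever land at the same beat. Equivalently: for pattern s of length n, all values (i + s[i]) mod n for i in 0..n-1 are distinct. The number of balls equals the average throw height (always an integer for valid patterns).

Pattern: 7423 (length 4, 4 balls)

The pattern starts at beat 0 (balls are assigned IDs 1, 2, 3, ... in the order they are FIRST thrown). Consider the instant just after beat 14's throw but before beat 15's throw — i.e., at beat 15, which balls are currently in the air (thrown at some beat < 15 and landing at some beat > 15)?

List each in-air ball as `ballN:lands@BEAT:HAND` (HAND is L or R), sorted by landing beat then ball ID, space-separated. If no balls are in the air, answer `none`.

Answer: ball3:lands@16:L ball2:lands@17:R ball1:lands@19:R

Derivation:
Beat 0 (L): throw ball1 h=7 -> lands@7:R; in-air after throw: [b1@7:R]
Beat 1 (R): throw ball2 h=4 -> lands@5:R; in-air after throw: [b2@5:R b1@7:R]
Beat 2 (L): throw ball3 h=2 -> lands@4:L; in-air after throw: [b3@4:L b2@5:R b1@7:R]
Beat 3 (R): throw ball4 h=3 -> lands@6:L; in-air after throw: [b3@4:L b2@5:R b4@6:L b1@7:R]
Beat 4 (L): throw ball3 h=7 -> lands@11:R; in-air after throw: [b2@5:R b4@6:L b1@7:R b3@11:R]
Beat 5 (R): throw ball2 h=4 -> lands@9:R; in-air after throw: [b4@6:L b1@7:R b2@9:R b3@11:R]
Beat 6 (L): throw ball4 h=2 -> lands@8:L; in-air after throw: [b1@7:R b4@8:L b2@9:R b3@11:R]
Beat 7 (R): throw ball1 h=3 -> lands@10:L; in-air after throw: [b4@8:L b2@9:R b1@10:L b3@11:R]
Beat 8 (L): throw ball4 h=7 -> lands@15:R; in-air after throw: [b2@9:R b1@10:L b3@11:R b4@15:R]
Beat 9 (R): throw ball2 h=4 -> lands@13:R; in-air after throw: [b1@10:L b3@11:R b2@13:R b4@15:R]
Beat 10 (L): throw ball1 h=2 -> lands@12:L; in-air after throw: [b3@11:R b1@12:L b2@13:R b4@15:R]
Beat 11 (R): throw ball3 h=3 -> lands@14:L; in-air after throw: [b1@12:L b2@13:R b3@14:L b4@15:R]
Beat 12 (L): throw ball1 h=7 -> lands@19:R; in-air after throw: [b2@13:R b3@14:L b4@15:R b1@19:R]
Beat 13 (R): throw ball2 h=4 -> lands@17:R; in-air after throw: [b3@14:L b4@15:R b2@17:R b1@19:R]
Beat 14 (L): throw ball3 h=2 -> lands@16:L; in-air after throw: [b4@15:R b3@16:L b2@17:R b1@19:R]
Beat 15 (R): throw ball4 h=3 -> lands@18:L; in-air after throw: [b3@16:L b2@17:R b4@18:L b1@19:R]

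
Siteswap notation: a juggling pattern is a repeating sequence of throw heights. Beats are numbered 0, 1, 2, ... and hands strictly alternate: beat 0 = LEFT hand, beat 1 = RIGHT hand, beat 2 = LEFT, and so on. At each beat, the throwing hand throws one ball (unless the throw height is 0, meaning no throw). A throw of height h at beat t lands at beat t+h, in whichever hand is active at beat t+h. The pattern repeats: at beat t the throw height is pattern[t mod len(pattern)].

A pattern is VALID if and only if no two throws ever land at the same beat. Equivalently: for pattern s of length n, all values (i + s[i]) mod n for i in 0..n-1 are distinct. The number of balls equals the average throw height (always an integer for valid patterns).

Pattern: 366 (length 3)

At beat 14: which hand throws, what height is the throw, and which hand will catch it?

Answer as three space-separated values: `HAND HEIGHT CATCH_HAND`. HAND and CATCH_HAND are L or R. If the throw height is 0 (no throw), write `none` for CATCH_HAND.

Answer: L 6 L

Derivation:
Beat 14: 14 mod 2 = 0, so hand = L
Throw height = pattern[14 mod 3] = pattern[2] = 6
Lands at beat 14+6=20, 20 mod 2 = 0, so catch hand = L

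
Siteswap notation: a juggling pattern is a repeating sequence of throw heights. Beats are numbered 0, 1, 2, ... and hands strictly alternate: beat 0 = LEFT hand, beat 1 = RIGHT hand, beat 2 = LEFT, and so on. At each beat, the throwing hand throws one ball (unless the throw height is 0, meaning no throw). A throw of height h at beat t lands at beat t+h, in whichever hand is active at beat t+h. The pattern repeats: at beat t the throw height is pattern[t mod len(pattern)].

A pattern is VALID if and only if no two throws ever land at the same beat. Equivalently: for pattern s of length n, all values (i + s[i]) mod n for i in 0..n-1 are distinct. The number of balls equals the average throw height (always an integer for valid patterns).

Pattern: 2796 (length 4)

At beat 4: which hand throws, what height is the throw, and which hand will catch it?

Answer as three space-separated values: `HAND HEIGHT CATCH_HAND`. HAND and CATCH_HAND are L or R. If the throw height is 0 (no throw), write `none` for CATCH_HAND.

Beat 4: 4 mod 2 = 0, so hand = L
Throw height = pattern[4 mod 4] = pattern[0] = 2
Lands at beat 4+2=6, 6 mod 2 = 0, so catch hand = L

Answer: L 2 L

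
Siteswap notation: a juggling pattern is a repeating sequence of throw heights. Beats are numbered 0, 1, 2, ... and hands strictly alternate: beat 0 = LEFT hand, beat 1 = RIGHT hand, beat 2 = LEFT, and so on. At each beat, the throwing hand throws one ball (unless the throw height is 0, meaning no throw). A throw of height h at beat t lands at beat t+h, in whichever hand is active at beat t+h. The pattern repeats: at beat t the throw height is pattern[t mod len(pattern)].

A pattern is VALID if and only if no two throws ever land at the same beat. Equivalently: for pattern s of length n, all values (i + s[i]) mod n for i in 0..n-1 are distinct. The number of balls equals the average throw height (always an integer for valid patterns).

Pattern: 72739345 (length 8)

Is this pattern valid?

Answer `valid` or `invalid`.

Answer: valid

Derivation:
i=0: (i + s[i]) mod n = (0 + 7) mod 8 = 7
i=1: (i + s[i]) mod n = (1 + 2) mod 8 = 3
i=2: (i + s[i]) mod n = (2 + 7) mod 8 = 1
i=3: (i + s[i]) mod n = (3 + 3) mod 8 = 6
i=4: (i + s[i]) mod n = (4 + 9) mod 8 = 5
i=5: (i + s[i]) mod n = (5 + 3) mod 8 = 0
i=6: (i + s[i]) mod n = (6 + 4) mod 8 = 2
i=7: (i + s[i]) mod n = (7 + 5) mod 8 = 4
Residues: [7, 3, 1, 6, 5, 0, 2, 4], distinct: True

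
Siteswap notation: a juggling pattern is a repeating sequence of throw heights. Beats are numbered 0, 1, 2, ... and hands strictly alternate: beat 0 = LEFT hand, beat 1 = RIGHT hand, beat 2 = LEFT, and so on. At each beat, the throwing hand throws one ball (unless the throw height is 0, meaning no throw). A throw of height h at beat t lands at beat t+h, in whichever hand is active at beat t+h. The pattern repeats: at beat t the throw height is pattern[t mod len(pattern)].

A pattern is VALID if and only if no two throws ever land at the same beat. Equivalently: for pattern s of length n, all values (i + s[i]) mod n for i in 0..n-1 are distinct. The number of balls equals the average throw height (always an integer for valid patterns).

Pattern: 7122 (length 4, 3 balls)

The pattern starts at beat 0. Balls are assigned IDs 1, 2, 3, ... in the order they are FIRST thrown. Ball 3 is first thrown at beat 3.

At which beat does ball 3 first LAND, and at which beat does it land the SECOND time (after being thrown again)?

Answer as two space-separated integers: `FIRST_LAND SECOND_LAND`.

Beat 0 (L): throw ball1 h=7 -> lands@7:R; in-air after throw: [b1@7:R]
Beat 1 (R): throw ball2 h=1 -> lands@2:L; in-air after throw: [b2@2:L b1@7:R]
Beat 2 (L): throw ball2 h=2 -> lands@4:L; in-air after throw: [b2@4:L b1@7:R]
Beat 3 (R): throw ball3 h=2 -> lands@5:R; in-air after throw: [b2@4:L b3@5:R b1@7:R]
Beat 4 (L): throw ball2 h=7 -> lands@11:R; in-air after throw: [b3@5:R b1@7:R b2@11:R]
Beat 5 (R): throw ball3 h=1 -> lands@6:L; in-air after throw: [b3@6:L b1@7:R b2@11:R]
Beat 6 (L): throw ball3 h=2 -> lands@8:L; in-air after throw: [b1@7:R b3@8:L b2@11:R]
Ball 3: thrown@3 h=2 -> first land @5; rethrown@5 h=1 -> second land @6

Answer: 5 6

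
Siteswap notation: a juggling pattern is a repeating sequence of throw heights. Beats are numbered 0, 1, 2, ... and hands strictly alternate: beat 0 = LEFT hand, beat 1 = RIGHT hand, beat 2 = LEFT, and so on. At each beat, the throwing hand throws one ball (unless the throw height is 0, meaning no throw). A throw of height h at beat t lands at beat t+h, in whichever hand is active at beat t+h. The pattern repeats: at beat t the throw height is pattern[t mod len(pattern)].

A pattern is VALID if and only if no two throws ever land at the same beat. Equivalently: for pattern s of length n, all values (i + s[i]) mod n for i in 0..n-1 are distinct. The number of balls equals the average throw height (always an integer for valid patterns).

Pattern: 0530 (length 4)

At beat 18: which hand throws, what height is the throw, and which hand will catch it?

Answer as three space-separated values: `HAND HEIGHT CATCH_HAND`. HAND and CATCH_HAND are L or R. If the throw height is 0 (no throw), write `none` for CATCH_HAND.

Answer: L 3 R

Derivation:
Beat 18: 18 mod 2 = 0, so hand = L
Throw height = pattern[18 mod 4] = pattern[2] = 3
Lands at beat 18+3=21, 21 mod 2 = 1, so catch hand = R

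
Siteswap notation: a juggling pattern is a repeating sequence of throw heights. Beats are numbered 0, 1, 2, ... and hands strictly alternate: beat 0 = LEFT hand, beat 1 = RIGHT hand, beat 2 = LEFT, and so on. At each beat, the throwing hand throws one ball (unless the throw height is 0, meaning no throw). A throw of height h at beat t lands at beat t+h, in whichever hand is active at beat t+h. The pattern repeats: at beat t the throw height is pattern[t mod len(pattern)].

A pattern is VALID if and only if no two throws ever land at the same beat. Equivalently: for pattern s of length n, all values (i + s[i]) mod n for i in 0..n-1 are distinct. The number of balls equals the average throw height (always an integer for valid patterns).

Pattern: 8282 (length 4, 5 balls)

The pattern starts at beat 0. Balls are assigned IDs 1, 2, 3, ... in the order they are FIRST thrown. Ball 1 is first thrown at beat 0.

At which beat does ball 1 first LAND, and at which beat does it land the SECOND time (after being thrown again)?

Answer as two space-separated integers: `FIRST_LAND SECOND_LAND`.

Beat 0 (L): throw ball1 h=8 -> lands@8:L; in-air after throw: [b1@8:L]
Beat 1 (R): throw ball2 h=2 -> lands@3:R; in-air after throw: [b2@3:R b1@8:L]
Beat 2 (L): throw ball3 h=8 -> lands@10:L; in-air after throw: [b2@3:R b1@8:L b3@10:L]
Beat 3 (R): throw ball2 h=2 -> lands@5:R; in-air after throw: [b2@5:R b1@8:L b3@10:L]
Beat 4 (L): throw ball4 h=8 -> lands@12:L; in-air after throw: [b2@5:R b1@8:L b3@10:L b4@12:L]
Beat 5 (R): throw ball2 h=2 -> lands@7:R; in-air after throw: [b2@7:R b1@8:L b3@10:L b4@12:L]
Beat 6 (L): throw ball5 h=8 -> lands@14:L; in-air after throw: [b2@7:R b1@8:L b3@10:L b4@12:L b5@14:L]
Beat 7 (R): throw ball2 h=2 -> lands@9:R; in-air after throw: [b1@8:L b2@9:R b3@10:L b4@12:L b5@14:L]
Beat 8 (L): throw ball1 h=8 -> lands@16:L; in-air after throw: [b2@9:R b3@10:L b4@12:L b5@14:L b1@16:L]
Beat 9 (R): throw ball2 h=2 -> lands@11:R; in-air after throw: [b3@10:L b2@11:R b4@12:L b5@14:L b1@16:L]
Beat 10 (L): throw ball3 h=8 -> lands@18:L; in-air after throw: [b2@11:R b4@12:L b5@14:L b1@16:L b3@18:L]
Beat 11 (R): throw ball2 h=2 -> lands@13:R; in-air after throw: [b4@12:L b2@13:R b5@14:L b1@16:L b3@18:L]
Beat 12 (L): throw ball4 h=8 -> lands@20:L; in-air after throw: [b2@13:R b5@14:L b1@16:L b3@18:L b4@20:L]
Beat 13 (R): throw ball2 h=2 -> lands@15:R; in-air after throw: [b5@14:L b2@15:R b1@16:L b3@18:L b4@20:L]
Beat 14 (L): throw ball5 h=8 -> lands@22:L; in-air after throw: [b2@15:R b1@16:L b3@18:L b4@20:L b5@22:L]
Ball 1: thrown@0 h=8 -> first land @8; rethrown@8 h=8 -> second land @16

Answer: 8 16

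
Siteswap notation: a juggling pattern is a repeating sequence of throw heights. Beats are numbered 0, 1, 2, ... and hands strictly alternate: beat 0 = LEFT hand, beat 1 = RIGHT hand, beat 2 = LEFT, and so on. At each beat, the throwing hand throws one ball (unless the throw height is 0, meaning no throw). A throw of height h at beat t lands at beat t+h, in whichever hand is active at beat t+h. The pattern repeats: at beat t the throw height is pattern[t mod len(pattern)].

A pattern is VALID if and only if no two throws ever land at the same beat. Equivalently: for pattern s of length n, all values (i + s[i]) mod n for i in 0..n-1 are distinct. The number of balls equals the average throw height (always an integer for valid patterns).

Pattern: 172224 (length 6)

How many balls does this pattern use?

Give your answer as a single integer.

Pattern = [1, 7, 2, 2, 2, 4], length n = 6
  position 0: throw height = 1, running sum = 1
  position 1: throw height = 7, running sum = 8
  position 2: throw height = 2, running sum = 10
  position 3: throw height = 2, running sum = 12
  position 4: throw height = 2, running sum = 14
  position 5: throw height = 4, running sum = 18
Total sum = 18; balls = sum / n = 18 / 6 = 3

Answer: 3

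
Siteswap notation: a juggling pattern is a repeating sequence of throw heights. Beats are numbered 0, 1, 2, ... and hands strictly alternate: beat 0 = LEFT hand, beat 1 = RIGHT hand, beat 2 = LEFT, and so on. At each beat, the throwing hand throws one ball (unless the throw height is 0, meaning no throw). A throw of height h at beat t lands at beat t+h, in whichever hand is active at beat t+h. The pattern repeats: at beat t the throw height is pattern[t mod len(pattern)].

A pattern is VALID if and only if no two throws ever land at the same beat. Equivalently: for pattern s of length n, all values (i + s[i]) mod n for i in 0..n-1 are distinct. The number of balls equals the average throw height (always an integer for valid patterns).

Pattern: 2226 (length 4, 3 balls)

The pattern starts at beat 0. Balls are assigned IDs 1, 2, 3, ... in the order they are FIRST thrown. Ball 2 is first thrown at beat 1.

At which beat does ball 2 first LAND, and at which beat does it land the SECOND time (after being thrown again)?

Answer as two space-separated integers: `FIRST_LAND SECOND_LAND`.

Beat 0 (L): throw ball1 h=2 -> lands@2:L; in-air after throw: [b1@2:L]
Beat 1 (R): throw ball2 h=2 -> lands@3:R; in-air after throw: [b1@2:L b2@3:R]
Beat 2 (L): throw ball1 h=2 -> lands@4:L; in-air after throw: [b2@3:R b1@4:L]
Beat 3 (R): throw ball2 h=6 -> lands@9:R; in-air after throw: [b1@4:L b2@9:R]
Beat 4 (L): throw ball1 h=2 -> lands@6:L; in-air after throw: [b1@6:L b2@9:R]
Beat 5 (R): throw ball3 h=2 -> lands@7:R; in-air after throw: [b1@6:L b3@7:R b2@9:R]
Beat 6 (L): throw ball1 h=2 -> lands@8:L; in-air after throw: [b3@7:R b1@8:L b2@9:R]
Beat 7 (R): throw ball3 h=6 -> lands@13:R; in-air after throw: [b1@8:L b2@9:R b3@13:R]
Beat 8 (L): throw ball1 h=2 -> lands@10:L; in-air after throw: [b2@9:R b1@10:L b3@13:R]
Beat 9 (R): throw ball2 h=2 -> lands@11:R; in-air after throw: [b1@10:L b2@11:R b3@13:R]
Ball 2: thrown@1 h=2 -> first land @3; rethrown@3 h=6 -> second land @9

Answer: 3 9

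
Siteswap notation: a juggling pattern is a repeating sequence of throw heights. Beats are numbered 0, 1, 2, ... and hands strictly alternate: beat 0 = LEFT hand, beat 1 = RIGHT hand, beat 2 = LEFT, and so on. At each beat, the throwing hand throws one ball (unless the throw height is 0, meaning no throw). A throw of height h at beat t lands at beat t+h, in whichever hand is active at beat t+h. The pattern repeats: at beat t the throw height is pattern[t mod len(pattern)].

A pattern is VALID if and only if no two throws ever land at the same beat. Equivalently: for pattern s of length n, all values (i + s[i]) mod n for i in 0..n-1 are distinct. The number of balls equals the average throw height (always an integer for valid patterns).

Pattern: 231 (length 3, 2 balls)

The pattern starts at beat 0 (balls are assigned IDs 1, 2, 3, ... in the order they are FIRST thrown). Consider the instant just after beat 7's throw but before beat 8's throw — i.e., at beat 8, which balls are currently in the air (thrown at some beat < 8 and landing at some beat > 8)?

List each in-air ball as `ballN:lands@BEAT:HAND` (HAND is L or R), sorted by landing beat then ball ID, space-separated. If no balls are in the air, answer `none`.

Answer: ball2:lands@10:L

Derivation:
Beat 0 (L): throw ball1 h=2 -> lands@2:L; in-air after throw: [b1@2:L]
Beat 1 (R): throw ball2 h=3 -> lands@4:L; in-air after throw: [b1@2:L b2@4:L]
Beat 2 (L): throw ball1 h=1 -> lands@3:R; in-air after throw: [b1@3:R b2@4:L]
Beat 3 (R): throw ball1 h=2 -> lands@5:R; in-air after throw: [b2@4:L b1@5:R]
Beat 4 (L): throw ball2 h=3 -> lands@7:R; in-air after throw: [b1@5:R b2@7:R]
Beat 5 (R): throw ball1 h=1 -> lands@6:L; in-air after throw: [b1@6:L b2@7:R]
Beat 6 (L): throw ball1 h=2 -> lands@8:L; in-air after throw: [b2@7:R b1@8:L]
Beat 7 (R): throw ball2 h=3 -> lands@10:L; in-air after throw: [b1@8:L b2@10:L]
Beat 8 (L): throw ball1 h=1 -> lands@9:R; in-air after throw: [b1@9:R b2@10:L]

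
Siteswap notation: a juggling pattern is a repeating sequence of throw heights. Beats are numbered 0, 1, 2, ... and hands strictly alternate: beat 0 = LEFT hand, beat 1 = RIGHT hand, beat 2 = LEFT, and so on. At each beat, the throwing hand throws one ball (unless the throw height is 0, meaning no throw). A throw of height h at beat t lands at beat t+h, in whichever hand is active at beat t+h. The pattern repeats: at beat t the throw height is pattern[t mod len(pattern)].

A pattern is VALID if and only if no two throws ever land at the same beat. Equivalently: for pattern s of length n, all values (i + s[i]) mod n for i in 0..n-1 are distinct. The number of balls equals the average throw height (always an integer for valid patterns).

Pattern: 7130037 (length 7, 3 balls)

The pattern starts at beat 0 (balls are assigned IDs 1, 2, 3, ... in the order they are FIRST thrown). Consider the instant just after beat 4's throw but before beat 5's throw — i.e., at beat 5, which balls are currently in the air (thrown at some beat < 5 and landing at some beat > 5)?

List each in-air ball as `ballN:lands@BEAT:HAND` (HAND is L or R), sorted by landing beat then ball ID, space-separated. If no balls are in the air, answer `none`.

Beat 0 (L): throw ball1 h=7 -> lands@7:R; in-air after throw: [b1@7:R]
Beat 1 (R): throw ball2 h=1 -> lands@2:L; in-air after throw: [b2@2:L b1@7:R]
Beat 2 (L): throw ball2 h=3 -> lands@5:R; in-air after throw: [b2@5:R b1@7:R]
Beat 5 (R): throw ball2 h=3 -> lands@8:L; in-air after throw: [b1@7:R b2@8:L]

Answer: ball1:lands@7:R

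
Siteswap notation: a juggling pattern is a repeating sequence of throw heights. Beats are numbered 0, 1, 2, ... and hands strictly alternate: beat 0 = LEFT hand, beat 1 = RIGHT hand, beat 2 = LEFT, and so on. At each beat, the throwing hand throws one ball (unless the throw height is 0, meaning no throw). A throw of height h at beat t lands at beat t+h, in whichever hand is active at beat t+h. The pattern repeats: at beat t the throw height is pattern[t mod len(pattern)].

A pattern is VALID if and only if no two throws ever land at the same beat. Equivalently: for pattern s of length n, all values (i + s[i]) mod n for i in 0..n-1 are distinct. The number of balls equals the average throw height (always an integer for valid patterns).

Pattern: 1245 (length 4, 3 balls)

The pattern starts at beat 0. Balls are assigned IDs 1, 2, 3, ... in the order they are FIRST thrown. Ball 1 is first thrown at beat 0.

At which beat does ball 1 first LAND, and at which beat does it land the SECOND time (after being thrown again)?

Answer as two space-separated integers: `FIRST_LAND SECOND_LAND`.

Beat 0 (L): throw ball1 h=1 -> lands@1:R; in-air after throw: [b1@1:R]
Beat 1 (R): throw ball1 h=2 -> lands@3:R; in-air after throw: [b1@3:R]
Beat 2 (L): throw ball2 h=4 -> lands@6:L; in-air after throw: [b1@3:R b2@6:L]
Beat 3 (R): throw ball1 h=5 -> lands@8:L; in-air after throw: [b2@6:L b1@8:L]
Ball 1: thrown@0 h=1 -> first land @1; rethrown@1 h=2 -> second land @3

Answer: 1 3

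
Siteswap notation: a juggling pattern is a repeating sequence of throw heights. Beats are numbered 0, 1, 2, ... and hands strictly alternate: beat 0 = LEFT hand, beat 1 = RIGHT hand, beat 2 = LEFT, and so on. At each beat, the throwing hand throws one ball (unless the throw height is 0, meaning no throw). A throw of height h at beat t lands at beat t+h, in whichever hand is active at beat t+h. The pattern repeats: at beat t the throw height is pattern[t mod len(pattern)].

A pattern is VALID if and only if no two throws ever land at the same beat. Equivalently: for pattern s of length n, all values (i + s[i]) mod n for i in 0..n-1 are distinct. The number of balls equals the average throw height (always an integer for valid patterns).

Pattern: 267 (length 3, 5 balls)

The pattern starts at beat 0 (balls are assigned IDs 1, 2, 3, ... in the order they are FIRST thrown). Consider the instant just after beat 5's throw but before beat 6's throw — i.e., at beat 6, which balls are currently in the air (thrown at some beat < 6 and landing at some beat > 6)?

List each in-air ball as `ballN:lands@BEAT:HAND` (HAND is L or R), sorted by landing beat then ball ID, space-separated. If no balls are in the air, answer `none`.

Answer: ball2:lands@7:R ball1:lands@9:R ball4:lands@10:L ball3:lands@12:L

Derivation:
Beat 0 (L): throw ball1 h=2 -> lands@2:L; in-air after throw: [b1@2:L]
Beat 1 (R): throw ball2 h=6 -> lands@7:R; in-air after throw: [b1@2:L b2@7:R]
Beat 2 (L): throw ball1 h=7 -> lands@9:R; in-air after throw: [b2@7:R b1@9:R]
Beat 3 (R): throw ball3 h=2 -> lands@5:R; in-air after throw: [b3@5:R b2@7:R b1@9:R]
Beat 4 (L): throw ball4 h=6 -> lands@10:L; in-air after throw: [b3@5:R b2@7:R b1@9:R b4@10:L]
Beat 5 (R): throw ball3 h=7 -> lands@12:L; in-air after throw: [b2@7:R b1@9:R b4@10:L b3@12:L]
Beat 6 (L): throw ball5 h=2 -> lands@8:L; in-air after throw: [b2@7:R b5@8:L b1@9:R b4@10:L b3@12:L]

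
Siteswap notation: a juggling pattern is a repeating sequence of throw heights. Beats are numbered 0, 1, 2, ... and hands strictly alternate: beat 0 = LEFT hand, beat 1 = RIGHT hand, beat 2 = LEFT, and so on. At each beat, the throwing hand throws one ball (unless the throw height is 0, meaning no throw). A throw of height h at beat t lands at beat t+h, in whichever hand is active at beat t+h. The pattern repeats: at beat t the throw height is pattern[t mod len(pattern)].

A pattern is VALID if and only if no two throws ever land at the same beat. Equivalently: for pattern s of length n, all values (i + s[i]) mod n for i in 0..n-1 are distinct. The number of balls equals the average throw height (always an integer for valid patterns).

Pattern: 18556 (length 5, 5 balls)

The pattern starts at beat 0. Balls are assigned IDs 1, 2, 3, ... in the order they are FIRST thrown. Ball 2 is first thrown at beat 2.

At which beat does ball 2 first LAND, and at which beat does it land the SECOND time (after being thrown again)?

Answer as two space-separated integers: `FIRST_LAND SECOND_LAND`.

Answer: 7 12

Derivation:
Beat 0 (L): throw ball1 h=1 -> lands@1:R; in-air after throw: [b1@1:R]
Beat 1 (R): throw ball1 h=8 -> lands@9:R; in-air after throw: [b1@9:R]
Beat 2 (L): throw ball2 h=5 -> lands@7:R; in-air after throw: [b2@7:R b1@9:R]
Beat 3 (R): throw ball3 h=5 -> lands@8:L; in-air after throw: [b2@7:R b3@8:L b1@9:R]
Beat 4 (L): throw ball4 h=6 -> lands@10:L; in-air after throw: [b2@7:R b3@8:L b1@9:R b4@10:L]
Beat 5 (R): throw ball5 h=1 -> lands@6:L; in-air after throw: [b5@6:L b2@7:R b3@8:L b1@9:R b4@10:L]
Beat 6 (L): throw ball5 h=8 -> lands@14:L; in-air after throw: [b2@7:R b3@8:L b1@9:R b4@10:L b5@14:L]
Beat 7 (R): throw ball2 h=5 -> lands@12:L; in-air after throw: [b3@8:L b1@9:R b4@10:L b2@12:L b5@14:L]
Beat 8 (L): throw ball3 h=5 -> lands@13:R; in-air after throw: [b1@9:R b4@10:L b2@12:L b3@13:R b5@14:L]
Beat 9 (R): throw ball1 h=6 -> lands@15:R; in-air after throw: [b4@10:L b2@12:L b3@13:R b5@14:L b1@15:R]
Beat 10 (L): throw ball4 h=1 -> lands@11:R; in-air after throw: [b4@11:R b2@12:L b3@13:R b5@14:L b1@15:R]
Beat 11 (R): throw ball4 h=8 -> lands@19:R; in-air after throw: [b2@12:L b3@13:R b5@14:L b1@15:R b4@19:R]
Ball 2: thrown@2 h=5 -> first land @7; rethrown@7 h=5 -> second land @12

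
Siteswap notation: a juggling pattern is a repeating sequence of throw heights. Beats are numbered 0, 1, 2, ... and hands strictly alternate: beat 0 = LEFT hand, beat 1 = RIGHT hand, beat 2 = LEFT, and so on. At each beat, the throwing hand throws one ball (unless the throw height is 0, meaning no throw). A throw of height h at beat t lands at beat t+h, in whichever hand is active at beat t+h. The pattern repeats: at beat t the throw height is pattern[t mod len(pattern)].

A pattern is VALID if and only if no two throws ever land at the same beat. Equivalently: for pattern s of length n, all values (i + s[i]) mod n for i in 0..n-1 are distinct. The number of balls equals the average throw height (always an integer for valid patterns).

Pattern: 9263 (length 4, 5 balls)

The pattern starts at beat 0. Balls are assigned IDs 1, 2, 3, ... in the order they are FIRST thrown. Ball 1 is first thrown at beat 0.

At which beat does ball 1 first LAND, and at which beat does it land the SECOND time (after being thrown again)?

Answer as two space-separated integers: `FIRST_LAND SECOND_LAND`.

Answer: 9 11

Derivation:
Beat 0 (L): throw ball1 h=9 -> lands@9:R; in-air after throw: [b1@9:R]
Beat 1 (R): throw ball2 h=2 -> lands@3:R; in-air after throw: [b2@3:R b1@9:R]
Beat 2 (L): throw ball3 h=6 -> lands@8:L; in-air after throw: [b2@3:R b3@8:L b1@9:R]
Beat 3 (R): throw ball2 h=3 -> lands@6:L; in-air after throw: [b2@6:L b3@8:L b1@9:R]
Beat 4 (L): throw ball4 h=9 -> lands@13:R; in-air after throw: [b2@6:L b3@8:L b1@9:R b4@13:R]
Beat 5 (R): throw ball5 h=2 -> lands@7:R; in-air after throw: [b2@6:L b5@7:R b3@8:L b1@9:R b4@13:R]
Beat 6 (L): throw ball2 h=6 -> lands@12:L; in-air after throw: [b5@7:R b3@8:L b1@9:R b2@12:L b4@13:R]
Beat 7 (R): throw ball5 h=3 -> lands@10:L; in-air after throw: [b3@8:L b1@9:R b5@10:L b2@12:L b4@13:R]
Beat 8 (L): throw ball3 h=9 -> lands@17:R; in-air after throw: [b1@9:R b5@10:L b2@12:L b4@13:R b3@17:R]
Beat 9 (R): throw ball1 h=2 -> lands@11:R; in-air after throw: [b5@10:L b1@11:R b2@12:L b4@13:R b3@17:R]
Beat 10 (L): throw ball5 h=6 -> lands@16:L; in-air after throw: [b1@11:R b2@12:L b4@13:R b5@16:L b3@17:R]
Beat 11 (R): throw ball1 h=3 -> lands@14:L; in-air after throw: [b2@12:L b4@13:R b1@14:L b5@16:L b3@17:R]
Ball 1: thrown@0 h=9 -> first land @9; rethrown@9 h=2 -> second land @11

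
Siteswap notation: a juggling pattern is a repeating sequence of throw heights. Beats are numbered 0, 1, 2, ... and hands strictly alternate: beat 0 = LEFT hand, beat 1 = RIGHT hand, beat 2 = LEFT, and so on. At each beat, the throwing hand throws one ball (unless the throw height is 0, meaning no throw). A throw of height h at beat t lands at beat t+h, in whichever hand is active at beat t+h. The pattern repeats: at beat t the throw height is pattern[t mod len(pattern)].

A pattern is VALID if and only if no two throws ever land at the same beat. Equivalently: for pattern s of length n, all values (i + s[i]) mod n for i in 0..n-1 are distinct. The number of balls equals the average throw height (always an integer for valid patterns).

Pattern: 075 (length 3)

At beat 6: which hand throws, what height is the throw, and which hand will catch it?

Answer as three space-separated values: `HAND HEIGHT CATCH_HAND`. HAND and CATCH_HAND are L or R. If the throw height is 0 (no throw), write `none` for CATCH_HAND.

Answer: L 0 none

Derivation:
Beat 6: 6 mod 2 = 0, so hand = L
Throw height = pattern[6 mod 3] = pattern[0] = 0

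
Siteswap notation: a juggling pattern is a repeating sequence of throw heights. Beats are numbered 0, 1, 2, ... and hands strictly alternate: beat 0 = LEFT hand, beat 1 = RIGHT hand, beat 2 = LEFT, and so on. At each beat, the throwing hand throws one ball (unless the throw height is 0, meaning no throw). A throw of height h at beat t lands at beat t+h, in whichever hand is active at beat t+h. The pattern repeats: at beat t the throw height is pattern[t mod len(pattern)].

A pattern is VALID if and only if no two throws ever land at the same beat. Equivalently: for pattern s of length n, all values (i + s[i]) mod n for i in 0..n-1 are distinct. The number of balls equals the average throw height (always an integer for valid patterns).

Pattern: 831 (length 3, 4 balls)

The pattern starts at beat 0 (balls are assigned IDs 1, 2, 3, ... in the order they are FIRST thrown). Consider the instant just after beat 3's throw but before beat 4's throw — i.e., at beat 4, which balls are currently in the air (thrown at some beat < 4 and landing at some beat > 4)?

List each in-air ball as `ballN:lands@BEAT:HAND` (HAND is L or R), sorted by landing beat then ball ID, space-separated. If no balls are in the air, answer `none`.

Answer: ball1:lands@8:L ball3:lands@11:R

Derivation:
Beat 0 (L): throw ball1 h=8 -> lands@8:L; in-air after throw: [b1@8:L]
Beat 1 (R): throw ball2 h=3 -> lands@4:L; in-air after throw: [b2@4:L b1@8:L]
Beat 2 (L): throw ball3 h=1 -> lands@3:R; in-air after throw: [b3@3:R b2@4:L b1@8:L]
Beat 3 (R): throw ball3 h=8 -> lands@11:R; in-air after throw: [b2@4:L b1@8:L b3@11:R]
Beat 4 (L): throw ball2 h=3 -> lands@7:R; in-air after throw: [b2@7:R b1@8:L b3@11:R]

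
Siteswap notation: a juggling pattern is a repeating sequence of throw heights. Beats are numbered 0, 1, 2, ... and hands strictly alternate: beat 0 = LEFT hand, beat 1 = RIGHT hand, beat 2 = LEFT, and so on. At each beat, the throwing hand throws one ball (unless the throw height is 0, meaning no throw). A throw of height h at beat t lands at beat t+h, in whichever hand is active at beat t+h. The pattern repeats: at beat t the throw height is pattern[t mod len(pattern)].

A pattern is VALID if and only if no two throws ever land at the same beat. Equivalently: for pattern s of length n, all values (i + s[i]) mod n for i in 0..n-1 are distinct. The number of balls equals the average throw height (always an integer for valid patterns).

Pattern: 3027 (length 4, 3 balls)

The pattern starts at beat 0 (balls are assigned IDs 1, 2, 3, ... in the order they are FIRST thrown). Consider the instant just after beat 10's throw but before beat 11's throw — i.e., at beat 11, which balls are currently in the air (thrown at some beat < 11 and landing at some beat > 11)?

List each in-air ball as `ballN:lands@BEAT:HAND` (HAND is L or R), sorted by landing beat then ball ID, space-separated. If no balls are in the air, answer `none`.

Beat 0 (L): throw ball1 h=3 -> lands@3:R; in-air after throw: [b1@3:R]
Beat 2 (L): throw ball2 h=2 -> lands@4:L; in-air after throw: [b1@3:R b2@4:L]
Beat 3 (R): throw ball1 h=7 -> lands@10:L; in-air after throw: [b2@4:L b1@10:L]
Beat 4 (L): throw ball2 h=3 -> lands@7:R; in-air after throw: [b2@7:R b1@10:L]
Beat 6 (L): throw ball3 h=2 -> lands@8:L; in-air after throw: [b2@7:R b3@8:L b1@10:L]
Beat 7 (R): throw ball2 h=7 -> lands@14:L; in-air after throw: [b3@8:L b1@10:L b2@14:L]
Beat 8 (L): throw ball3 h=3 -> lands@11:R; in-air after throw: [b1@10:L b3@11:R b2@14:L]
Beat 10 (L): throw ball1 h=2 -> lands@12:L; in-air after throw: [b3@11:R b1@12:L b2@14:L]
Beat 11 (R): throw ball3 h=7 -> lands@18:L; in-air after throw: [b1@12:L b2@14:L b3@18:L]

Answer: ball1:lands@12:L ball2:lands@14:L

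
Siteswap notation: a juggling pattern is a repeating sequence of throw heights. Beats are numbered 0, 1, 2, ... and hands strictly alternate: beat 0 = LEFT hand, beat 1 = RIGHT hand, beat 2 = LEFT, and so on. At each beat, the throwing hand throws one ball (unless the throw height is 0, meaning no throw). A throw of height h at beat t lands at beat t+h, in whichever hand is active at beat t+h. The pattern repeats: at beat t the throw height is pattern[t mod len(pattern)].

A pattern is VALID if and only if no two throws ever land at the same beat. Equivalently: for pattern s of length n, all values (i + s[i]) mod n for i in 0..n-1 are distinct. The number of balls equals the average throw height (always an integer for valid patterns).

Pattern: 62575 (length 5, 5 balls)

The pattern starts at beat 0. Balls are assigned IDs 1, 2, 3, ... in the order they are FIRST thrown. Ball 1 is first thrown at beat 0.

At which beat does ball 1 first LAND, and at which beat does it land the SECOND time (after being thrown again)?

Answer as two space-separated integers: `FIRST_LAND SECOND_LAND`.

Answer: 6 8

Derivation:
Beat 0 (L): throw ball1 h=6 -> lands@6:L; in-air after throw: [b1@6:L]
Beat 1 (R): throw ball2 h=2 -> lands@3:R; in-air after throw: [b2@3:R b1@6:L]
Beat 2 (L): throw ball3 h=5 -> lands@7:R; in-air after throw: [b2@3:R b1@6:L b3@7:R]
Beat 3 (R): throw ball2 h=7 -> lands@10:L; in-air after throw: [b1@6:L b3@7:R b2@10:L]
Beat 4 (L): throw ball4 h=5 -> lands@9:R; in-air after throw: [b1@6:L b3@7:R b4@9:R b2@10:L]
Beat 5 (R): throw ball5 h=6 -> lands@11:R; in-air after throw: [b1@6:L b3@7:R b4@9:R b2@10:L b5@11:R]
Beat 6 (L): throw ball1 h=2 -> lands@8:L; in-air after throw: [b3@7:R b1@8:L b4@9:R b2@10:L b5@11:R]
Beat 7 (R): throw ball3 h=5 -> lands@12:L; in-air after throw: [b1@8:L b4@9:R b2@10:L b5@11:R b3@12:L]
Beat 8 (L): throw ball1 h=7 -> lands@15:R; in-air after throw: [b4@9:R b2@10:L b5@11:R b3@12:L b1@15:R]
Ball 1: thrown@0 h=6 -> first land @6; rethrown@6 h=2 -> second land @8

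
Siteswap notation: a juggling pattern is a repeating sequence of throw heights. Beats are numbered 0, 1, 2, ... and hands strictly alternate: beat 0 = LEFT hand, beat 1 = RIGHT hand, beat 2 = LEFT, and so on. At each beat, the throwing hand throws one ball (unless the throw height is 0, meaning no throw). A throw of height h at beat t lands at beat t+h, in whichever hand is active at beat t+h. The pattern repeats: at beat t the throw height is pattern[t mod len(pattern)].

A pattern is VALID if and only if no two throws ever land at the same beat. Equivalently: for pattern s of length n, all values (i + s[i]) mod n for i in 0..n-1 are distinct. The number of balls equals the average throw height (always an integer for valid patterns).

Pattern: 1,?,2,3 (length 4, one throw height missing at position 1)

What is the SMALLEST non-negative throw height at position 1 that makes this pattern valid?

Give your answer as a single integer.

i=0: (0 + 1) mod 4 = 1
i=1: s[i]=? (unknown)
i=2: (2 + 2) mod 4 = 0
i=3: (3 + 3) mod 4 = 2
Known residues: [0, 1, 2]; need a permutation of 0..3, so missing residue r = 3
Need (1 + s) mod 4 = 3; smallest s = (3 - 1) mod 4 = 2

Answer: 2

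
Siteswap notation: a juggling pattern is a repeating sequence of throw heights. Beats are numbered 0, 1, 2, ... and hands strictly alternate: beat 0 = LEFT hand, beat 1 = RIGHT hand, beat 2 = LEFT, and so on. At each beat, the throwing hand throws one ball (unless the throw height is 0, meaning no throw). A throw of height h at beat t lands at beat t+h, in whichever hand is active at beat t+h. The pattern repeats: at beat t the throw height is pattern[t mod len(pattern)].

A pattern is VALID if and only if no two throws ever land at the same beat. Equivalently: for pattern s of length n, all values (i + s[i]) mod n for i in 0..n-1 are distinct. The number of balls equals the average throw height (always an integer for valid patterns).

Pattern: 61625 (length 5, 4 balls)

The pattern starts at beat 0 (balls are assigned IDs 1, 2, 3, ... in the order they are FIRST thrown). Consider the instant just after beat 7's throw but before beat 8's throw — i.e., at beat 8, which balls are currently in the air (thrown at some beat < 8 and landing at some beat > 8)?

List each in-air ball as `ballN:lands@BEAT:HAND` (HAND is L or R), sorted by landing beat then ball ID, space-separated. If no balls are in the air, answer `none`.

Answer: ball4:lands@9:R ball3:lands@11:R ball1:lands@13:R

Derivation:
Beat 0 (L): throw ball1 h=6 -> lands@6:L; in-air after throw: [b1@6:L]
Beat 1 (R): throw ball2 h=1 -> lands@2:L; in-air after throw: [b2@2:L b1@6:L]
Beat 2 (L): throw ball2 h=6 -> lands@8:L; in-air after throw: [b1@6:L b2@8:L]
Beat 3 (R): throw ball3 h=2 -> lands@5:R; in-air after throw: [b3@5:R b1@6:L b2@8:L]
Beat 4 (L): throw ball4 h=5 -> lands@9:R; in-air after throw: [b3@5:R b1@6:L b2@8:L b4@9:R]
Beat 5 (R): throw ball3 h=6 -> lands@11:R; in-air after throw: [b1@6:L b2@8:L b4@9:R b3@11:R]
Beat 6 (L): throw ball1 h=1 -> lands@7:R; in-air after throw: [b1@7:R b2@8:L b4@9:R b3@11:R]
Beat 7 (R): throw ball1 h=6 -> lands@13:R; in-air after throw: [b2@8:L b4@9:R b3@11:R b1@13:R]
Beat 8 (L): throw ball2 h=2 -> lands@10:L; in-air after throw: [b4@9:R b2@10:L b3@11:R b1@13:R]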